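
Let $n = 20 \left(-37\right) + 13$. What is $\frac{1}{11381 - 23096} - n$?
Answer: $\frac{8516804}{11715} \approx 727.0$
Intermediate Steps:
$n = -727$ ($n = -740 + 13 = -727$)
$\frac{1}{11381 - 23096} - n = \frac{1}{11381 - 23096} - -727 = \frac{1}{-11715} + 727 = - \frac{1}{11715} + 727 = \frac{8516804}{11715}$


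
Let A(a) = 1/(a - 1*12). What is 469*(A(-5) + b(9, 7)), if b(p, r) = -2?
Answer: -16415/17 ≈ -965.59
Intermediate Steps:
A(a) = 1/(-12 + a) (A(a) = 1/(a - 12) = 1/(-12 + a))
469*(A(-5) + b(9, 7)) = 469*(1/(-12 - 5) - 2) = 469*(1/(-17) - 2) = 469*(-1/17 - 2) = 469*(-35/17) = -16415/17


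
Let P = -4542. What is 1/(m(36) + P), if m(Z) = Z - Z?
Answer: -1/4542 ≈ -0.00022017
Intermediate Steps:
m(Z) = 0
1/(m(36) + P) = 1/(0 - 4542) = 1/(-4542) = -1/4542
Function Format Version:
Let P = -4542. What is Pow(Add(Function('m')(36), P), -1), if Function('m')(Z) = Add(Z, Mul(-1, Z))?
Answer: Rational(-1, 4542) ≈ -0.00022017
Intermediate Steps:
Function('m')(Z) = 0
Pow(Add(Function('m')(36), P), -1) = Pow(Add(0, -4542), -1) = Pow(-4542, -1) = Rational(-1, 4542)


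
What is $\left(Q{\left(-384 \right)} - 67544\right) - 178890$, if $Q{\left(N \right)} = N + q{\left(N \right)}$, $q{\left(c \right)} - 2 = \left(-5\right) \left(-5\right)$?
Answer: $-246791$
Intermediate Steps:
$q{\left(c \right)} = 27$ ($q{\left(c \right)} = 2 - -25 = 2 + 25 = 27$)
$Q{\left(N \right)} = 27 + N$ ($Q{\left(N \right)} = N + 27 = 27 + N$)
$\left(Q{\left(-384 \right)} - 67544\right) - 178890 = \left(\left(27 - 384\right) - 67544\right) - 178890 = \left(-357 - 67544\right) - 178890 = -67901 - 178890 = -246791$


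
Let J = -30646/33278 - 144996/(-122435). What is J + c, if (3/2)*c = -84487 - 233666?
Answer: -61727543150213/291027995 ≈ -2.1210e+5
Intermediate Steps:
c = -212102 (c = 2*(-84487 - 233666)/3 = (⅔)*(-318153) = -212102)
J = 76645277/291027995 (J = -30646*1/33278 - 144996*(-1/122435) = -2189/2377 + 144996/122435 = 76645277/291027995 ≈ 0.26336)
J + c = 76645277/291027995 - 212102 = -61727543150213/291027995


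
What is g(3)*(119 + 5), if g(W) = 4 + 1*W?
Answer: 868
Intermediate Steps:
g(W) = 4 + W
g(3)*(119 + 5) = (4 + 3)*(119 + 5) = 7*124 = 868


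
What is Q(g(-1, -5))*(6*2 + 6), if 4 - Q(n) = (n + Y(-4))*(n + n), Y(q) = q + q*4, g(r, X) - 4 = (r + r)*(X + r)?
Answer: 2376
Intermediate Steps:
g(r, X) = 4 + 2*r*(X + r) (g(r, X) = 4 + (r + r)*(X + r) = 4 + (2*r)*(X + r) = 4 + 2*r*(X + r))
Y(q) = 5*q (Y(q) = q + 4*q = 5*q)
Q(n) = 4 - 2*n*(-20 + n) (Q(n) = 4 - (n + 5*(-4))*(n + n) = 4 - (n - 20)*2*n = 4 - (-20 + n)*2*n = 4 - 2*n*(-20 + n))
Q(g(-1, -5))*(6*2 + 6) = (4 - 2*(4 + 2*(-1)² + 2*(-5)*(-1))² + 40*(4 + 2*(-1)² + 2*(-5)*(-1)))*(6*2 + 6) = (4 - 2*(4 + 2*1 + 10)² + 40*(4 + 2*1 + 10))*(12 + 6) = (4 - 2*(4 + 2 + 10)² + 40*(4 + 2 + 10))*18 = (4 - 2*16² + 40*16)*18 = (4 - 2*256 + 640)*18 = (4 - 512 + 640)*18 = 132*18 = 2376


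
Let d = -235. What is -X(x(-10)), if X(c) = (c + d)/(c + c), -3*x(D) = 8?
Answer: -713/16 ≈ -44.563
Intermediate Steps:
x(D) = -8/3 (x(D) = -1/3*8 = -8/3)
X(c) = (-235 + c)/(2*c) (X(c) = (c - 235)/(c + c) = (-235 + c)/((2*c)) = (-235 + c)*(1/(2*c)) = (-235 + c)/(2*c))
-X(x(-10)) = -(-235 - 8/3)/(2*(-8/3)) = -(-3)*(-713)/(2*8*3) = -1*713/16 = -713/16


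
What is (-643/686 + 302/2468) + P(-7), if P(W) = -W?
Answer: 1308948/211631 ≈ 6.1851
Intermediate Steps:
(-643/686 + 302/2468) + P(-7) = (-643/686 + 302/2468) - 1*(-7) = (-643*1/686 + 302*(1/2468)) + 7 = (-643/686 + 151/1234) + 7 = -172469/211631 + 7 = 1308948/211631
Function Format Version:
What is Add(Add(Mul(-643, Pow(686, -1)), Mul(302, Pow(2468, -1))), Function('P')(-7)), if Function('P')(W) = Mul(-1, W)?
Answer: Rational(1308948, 211631) ≈ 6.1851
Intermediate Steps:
Add(Add(Mul(-643, Pow(686, -1)), Mul(302, Pow(2468, -1))), Function('P')(-7)) = Add(Add(Mul(-643, Pow(686, -1)), Mul(302, Pow(2468, -1))), Mul(-1, -7)) = Add(Add(Mul(-643, Rational(1, 686)), Mul(302, Rational(1, 2468))), 7) = Add(Add(Rational(-643, 686), Rational(151, 1234)), 7) = Add(Rational(-172469, 211631), 7) = Rational(1308948, 211631)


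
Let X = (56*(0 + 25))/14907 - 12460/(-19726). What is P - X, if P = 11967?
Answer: 251339185391/21003963 ≈ 11966.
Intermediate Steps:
X = 15239830/21003963 (X = (56*25)*(1/14907) - 12460*(-1/19726) = 1400*(1/14907) + 890/1409 = 1400/14907 + 890/1409 = 15239830/21003963 ≈ 0.72557)
P - X = 11967 - 1*15239830/21003963 = 11967 - 15239830/21003963 = 251339185391/21003963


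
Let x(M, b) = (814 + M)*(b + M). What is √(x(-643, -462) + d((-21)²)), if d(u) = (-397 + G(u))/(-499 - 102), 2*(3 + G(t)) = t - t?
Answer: I*√68250494555/601 ≈ 434.69*I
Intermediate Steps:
G(t) = -3 (G(t) = -3 + (t - t)/2 = -3 + (½)*0 = -3 + 0 = -3)
x(M, b) = (814 + M)*(M + b)
d(u) = 400/601 (d(u) = (-397 - 3)/(-499 - 102) = -400/(-601) = -400*(-1/601) = 400/601)
√(x(-643, -462) + d((-21)²)) = √(((-643)² + 814*(-643) + 814*(-462) - 643*(-462)) + 400/601) = √((413449 - 523402 - 376068 + 297066) + 400/601) = √(-188955 + 400/601) = √(-113561555/601) = I*√68250494555/601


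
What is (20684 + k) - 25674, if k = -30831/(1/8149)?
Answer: -251246809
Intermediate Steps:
k = -251241819 (k = -30831/1/8149 = -30831*8149 = -251241819)
(20684 + k) - 25674 = (20684 - 251241819) - 25674 = -251221135 - 25674 = -251246809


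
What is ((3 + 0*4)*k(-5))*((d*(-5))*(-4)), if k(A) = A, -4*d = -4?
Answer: -300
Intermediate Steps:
d = 1 (d = -1/4*(-4) = 1)
((3 + 0*4)*k(-5))*((d*(-5))*(-4)) = ((3 + 0*4)*(-5))*((1*(-5))*(-4)) = ((3 + 0)*(-5))*(-5*(-4)) = (3*(-5))*20 = -15*20 = -300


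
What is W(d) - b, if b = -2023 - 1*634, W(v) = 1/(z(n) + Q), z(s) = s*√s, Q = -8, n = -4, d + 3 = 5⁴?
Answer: 42511/16 + I/16 ≈ 2656.9 + 0.0625*I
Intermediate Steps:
d = 622 (d = -3 + 5⁴ = -3 + 625 = 622)
z(s) = s^(3/2)
W(v) = (-8 + 8*I)/128 (W(v) = 1/((-4)^(3/2) - 8) = 1/(-8*I - 8) = 1/(-8 - 8*I) = (-8 + 8*I)/128)
b = -2657 (b = -2023 - 634 = -2657)
W(d) - b = (-1/16 + I/16) - 1*(-2657) = (-1/16 + I/16) + 2657 = 42511/16 + I/16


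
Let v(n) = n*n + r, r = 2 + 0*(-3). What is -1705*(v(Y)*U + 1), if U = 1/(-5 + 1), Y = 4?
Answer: 11935/2 ≈ 5967.5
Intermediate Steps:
r = 2 (r = 2 + 0 = 2)
v(n) = 2 + n² (v(n) = n*n + 2 = n² + 2 = 2 + n²)
U = -¼ (U = 1/(-4) = -¼ ≈ -0.25000)
-1705*(v(Y)*U + 1) = -1705*((2 + 4²)*(-¼) + 1) = -1705*((2 + 16)*(-¼) + 1) = -1705*(18*(-¼) + 1) = -1705*(-9/2 + 1) = -1705*(-7/2) = 11935/2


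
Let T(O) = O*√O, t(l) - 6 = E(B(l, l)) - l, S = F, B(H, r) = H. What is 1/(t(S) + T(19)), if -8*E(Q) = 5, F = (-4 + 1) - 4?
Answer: -792/429175 + 1216*√19/429175 ≈ 0.010505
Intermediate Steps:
F = -7 (F = -3 - 4 = -7)
E(Q) = -5/8 (E(Q) = -⅛*5 = -5/8)
S = -7
t(l) = 43/8 - l (t(l) = 6 + (-5/8 - l) = 43/8 - l)
T(O) = O^(3/2)
1/(t(S) + T(19)) = 1/((43/8 - 1*(-7)) + 19^(3/2)) = 1/((43/8 + 7) + 19*√19) = 1/(99/8 + 19*√19)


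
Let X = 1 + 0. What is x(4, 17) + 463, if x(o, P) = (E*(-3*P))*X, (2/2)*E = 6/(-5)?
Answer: 2621/5 ≈ 524.20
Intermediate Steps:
X = 1
E = -6/5 (E = 6/(-5) = 6*(-⅕) = -6/5 ≈ -1.2000)
x(o, P) = 18*P/5 (x(o, P) = -(-18)*P/5*1 = (18*P/5)*1 = 18*P/5)
x(4, 17) + 463 = (18/5)*17 + 463 = 306/5 + 463 = 2621/5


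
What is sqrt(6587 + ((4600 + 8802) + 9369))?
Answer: 3*sqrt(3262) ≈ 171.34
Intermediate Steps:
sqrt(6587 + ((4600 + 8802) + 9369)) = sqrt(6587 + (13402 + 9369)) = sqrt(6587 + 22771) = sqrt(29358) = 3*sqrt(3262)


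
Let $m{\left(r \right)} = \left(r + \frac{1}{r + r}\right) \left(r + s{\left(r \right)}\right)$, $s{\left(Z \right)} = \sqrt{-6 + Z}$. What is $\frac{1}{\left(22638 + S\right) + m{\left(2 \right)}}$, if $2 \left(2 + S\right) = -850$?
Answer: $\frac{44431}{987056921} - \frac{9 i}{987056921} \approx 4.5014 \cdot 10^{-5} - 9.118 \cdot 10^{-9} i$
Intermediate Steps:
$S = -427$ ($S = -2 + \frac{1}{2} \left(-850\right) = -2 - 425 = -427$)
$m{\left(r \right)} = \left(r + \sqrt{-6 + r}\right) \left(r + \frac{1}{2 r}\right)$ ($m{\left(r \right)} = \left(r + \frac{1}{r + r}\right) \left(r + \sqrt{-6 + r}\right) = \left(r + \frac{1}{2 r}\right) \left(r + \sqrt{-6 + r}\right) = \left(r + \sqrt{-6 + r}\right) \left(r + \frac{1}{2 r}\right)$)
$\frac{1}{\left(22638 + S\right) + m{\left(2 \right)}} = \frac{1}{\left(22638 - 427\right) + \left(\frac{1}{2} + 2^{2} + 2 \sqrt{-6 + 2} + \frac{\sqrt{-6 + 2}}{2 \cdot 2}\right)} = \frac{1}{22211 + \left(\frac{1}{2} + 4 + 2 \sqrt{-4} + \frac{1}{2} \cdot \frac{1}{2} \sqrt{-4}\right)} = \frac{1}{22211 + \left(\frac{1}{2} + 4 + 2 \cdot 2 i + \frac{1}{2} \cdot \frac{1}{2} \cdot 2 i\right)} = \frac{1}{22211 + \left(\frac{1}{2} + 4 + 4 i + \frac{i}{2}\right)} = \frac{1}{22211 + \left(\frac{9}{2} + \frac{9 i}{2}\right)} = \frac{1}{\frac{44431}{2} + \frac{9 i}{2}} = \frac{2 \left(\frac{44431}{2} - \frac{9 i}{2}\right)}{987056921}$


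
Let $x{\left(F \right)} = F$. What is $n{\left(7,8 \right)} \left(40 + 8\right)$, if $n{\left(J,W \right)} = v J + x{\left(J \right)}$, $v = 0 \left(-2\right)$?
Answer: $336$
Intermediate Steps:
$v = 0$
$n{\left(J,W \right)} = J$ ($n{\left(J,W \right)} = 0 J + J = 0 + J = J$)
$n{\left(7,8 \right)} \left(40 + 8\right) = 7 \left(40 + 8\right) = 7 \cdot 48 = 336$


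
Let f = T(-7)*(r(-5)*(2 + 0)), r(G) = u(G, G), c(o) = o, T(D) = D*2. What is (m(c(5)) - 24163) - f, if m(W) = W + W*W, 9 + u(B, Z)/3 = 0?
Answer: -24889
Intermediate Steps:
T(D) = 2*D
u(B, Z) = -27 (u(B, Z) = -27 + 3*0 = -27 + 0 = -27)
m(W) = W + W²
r(G) = -27
f = 756 (f = (2*(-7))*(-27*(2 + 0)) = -(-378)*2 = -14*(-54) = 756)
(m(c(5)) - 24163) - f = (5*(1 + 5) - 24163) - 1*756 = (5*6 - 24163) - 756 = (30 - 24163) - 756 = -24133 - 756 = -24889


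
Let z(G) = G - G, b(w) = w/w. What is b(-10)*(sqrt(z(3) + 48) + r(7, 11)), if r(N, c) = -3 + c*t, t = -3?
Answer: -36 + 4*sqrt(3) ≈ -29.072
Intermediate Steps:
b(w) = 1
z(G) = 0
r(N, c) = -3 - 3*c (r(N, c) = -3 + c*(-3) = -3 - 3*c)
b(-10)*(sqrt(z(3) + 48) + r(7, 11)) = 1*(sqrt(0 + 48) + (-3 - 3*11)) = 1*(sqrt(48) + (-3 - 33)) = 1*(4*sqrt(3) - 36) = 1*(-36 + 4*sqrt(3)) = -36 + 4*sqrt(3)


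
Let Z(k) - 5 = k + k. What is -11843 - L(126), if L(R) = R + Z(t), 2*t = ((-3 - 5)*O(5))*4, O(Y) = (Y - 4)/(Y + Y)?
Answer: -59854/5 ≈ -11971.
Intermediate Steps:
O(Y) = (-4 + Y)/(2*Y) (O(Y) = (-4 + Y)/((2*Y)) = (-4 + Y)*(1/(2*Y)) = (-4 + Y)/(2*Y))
t = -8/5 (t = (((-3 - 5)*((½)*(-4 + 5)/5))*4)/2 = (-4/5*4)/2 = (-8*⅒*4)/2 = (-⅘*4)/2 = (½)*(-16/5) = -8/5 ≈ -1.6000)
Z(k) = 5 + 2*k (Z(k) = 5 + (k + k) = 5 + 2*k)
L(R) = 9/5 + R (L(R) = R + (5 + 2*(-8/5)) = R + (5 - 16/5) = R + 9/5 = 9/5 + R)
-11843 - L(126) = -11843 - (9/5 + 126) = -11843 - 1*639/5 = -11843 - 639/5 = -59854/5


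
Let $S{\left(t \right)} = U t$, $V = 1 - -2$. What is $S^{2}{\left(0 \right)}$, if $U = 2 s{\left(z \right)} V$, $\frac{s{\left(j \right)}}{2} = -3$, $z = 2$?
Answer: $0$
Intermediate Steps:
$s{\left(j \right)} = -6$ ($s{\left(j \right)} = 2 \left(-3\right) = -6$)
$V = 3$ ($V = 1 + 2 = 3$)
$U = -36$ ($U = 2 \left(-6\right) 3 = \left(-12\right) 3 = -36$)
$S{\left(t \right)} = - 36 t$
$S^{2}{\left(0 \right)} = \left(\left(-36\right) 0\right)^{2} = 0^{2} = 0$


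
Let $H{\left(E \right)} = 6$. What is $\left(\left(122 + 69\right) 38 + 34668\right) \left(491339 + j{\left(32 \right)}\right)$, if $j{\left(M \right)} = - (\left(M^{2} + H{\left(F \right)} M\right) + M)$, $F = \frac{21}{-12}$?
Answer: $20547555266$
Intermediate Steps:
$F = - \frac{7}{4}$ ($F = 21 \left(- \frac{1}{12}\right) = - \frac{7}{4} \approx -1.75$)
$j{\left(M \right)} = - M^{2} - 7 M$ ($j{\left(M \right)} = - (\left(M^{2} + 6 M\right) + M) = - (M^{2} + 7 M) = - M^{2} - 7 M$)
$\left(\left(122 + 69\right) 38 + 34668\right) \left(491339 + j{\left(32 \right)}\right) = \left(\left(122 + 69\right) 38 + 34668\right) \left(491339 - 32 \left(7 + 32\right)\right) = \left(191 \cdot 38 + 34668\right) \left(491339 - 32 \cdot 39\right) = \left(7258 + 34668\right) \left(491339 - 1248\right) = 41926 \cdot 490091 = 20547555266$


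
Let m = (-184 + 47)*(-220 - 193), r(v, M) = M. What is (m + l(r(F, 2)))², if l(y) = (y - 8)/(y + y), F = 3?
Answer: 12804959281/4 ≈ 3.2012e+9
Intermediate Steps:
l(y) = (-8 + y)/(2*y) (l(y) = (-8 + y)/((2*y)) = (-8 + y)*(1/(2*y)) = (-8 + y)/(2*y))
m = 56581 (m = -137*(-413) = 56581)
(m + l(r(F, 2)))² = (56581 + (½)*(-8 + 2)/2)² = (56581 + (½)*(½)*(-6))² = (56581 - 3/2)² = (113159/2)² = 12804959281/4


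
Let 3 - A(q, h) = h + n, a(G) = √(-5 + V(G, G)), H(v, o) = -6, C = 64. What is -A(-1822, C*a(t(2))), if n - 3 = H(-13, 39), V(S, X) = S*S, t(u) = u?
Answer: -6 + 64*I ≈ -6.0 + 64.0*I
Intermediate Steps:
V(S, X) = S²
n = -3 (n = 3 - 6 = -3)
a(G) = √(-5 + G²)
A(q, h) = 6 - h (A(q, h) = 3 - (h - 3) = 3 - (-3 + h) = 3 + (3 - h) = 6 - h)
-A(-1822, C*a(t(2))) = -(6 - 64*√(-5 + 2²)) = -(6 - 64*√(-5 + 4)) = -(6 - 64*√(-1)) = -(6 - 64*I) = -6 + 64*I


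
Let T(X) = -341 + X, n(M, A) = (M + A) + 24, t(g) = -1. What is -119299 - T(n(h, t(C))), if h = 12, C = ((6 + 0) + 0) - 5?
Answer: -118993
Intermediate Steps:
C = 1 (C = (6 + 0) - 5 = 6 - 5 = 1)
n(M, A) = 24 + A + M (n(M, A) = (A + M) + 24 = 24 + A + M)
-119299 - T(n(h, t(C))) = -119299 - (-341 + (24 - 1 + 12)) = -119299 - (-341 + 35) = -119299 - 1*(-306) = -119299 + 306 = -118993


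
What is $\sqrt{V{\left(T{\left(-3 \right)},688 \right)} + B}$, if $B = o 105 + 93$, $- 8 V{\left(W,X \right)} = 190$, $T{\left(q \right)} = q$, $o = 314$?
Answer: $\frac{\sqrt{132157}}{2} \approx 181.77$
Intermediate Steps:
$V{\left(W,X \right)} = - \frac{95}{4}$ ($V{\left(W,X \right)} = \left(- \frac{1}{8}\right) 190 = - \frac{95}{4}$)
$B = 33063$ ($B = 314 \cdot 105 + 93 = 32970 + 93 = 33063$)
$\sqrt{V{\left(T{\left(-3 \right)},688 \right)} + B} = \sqrt{- \frac{95}{4} + 33063} = \sqrt{\frac{132157}{4}} = \frac{\sqrt{132157}}{2}$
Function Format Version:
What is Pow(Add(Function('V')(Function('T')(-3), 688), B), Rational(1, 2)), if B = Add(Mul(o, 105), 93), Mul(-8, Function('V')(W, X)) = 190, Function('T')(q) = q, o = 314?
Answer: Mul(Rational(1, 2), Pow(132157, Rational(1, 2))) ≈ 181.77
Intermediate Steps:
Function('V')(W, X) = Rational(-95, 4) (Function('V')(W, X) = Mul(Rational(-1, 8), 190) = Rational(-95, 4))
B = 33063 (B = Add(Mul(314, 105), 93) = Add(32970, 93) = 33063)
Pow(Add(Function('V')(Function('T')(-3), 688), B), Rational(1, 2)) = Pow(Add(Rational(-95, 4), 33063), Rational(1, 2)) = Pow(Rational(132157, 4), Rational(1, 2)) = Mul(Rational(1, 2), Pow(132157, Rational(1, 2)))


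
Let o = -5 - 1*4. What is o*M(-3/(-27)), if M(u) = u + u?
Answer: -2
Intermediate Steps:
M(u) = 2*u
o = -9 (o = -5 - 4 = -9)
o*M(-3/(-27)) = -18*(-3/(-27)) = -18*(-3*(-1/27)) = -18/9 = -9*2/9 = -2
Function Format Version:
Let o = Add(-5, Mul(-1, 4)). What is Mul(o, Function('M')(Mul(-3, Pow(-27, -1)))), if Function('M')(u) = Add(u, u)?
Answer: -2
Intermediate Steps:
Function('M')(u) = Mul(2, u)
o = -9 (o = Add(-5, -4) = -9)
Mul(o, Function('M')(Mul(-3, Pow(-27, -1)))) = Mul(-9, Mul(2, Mul(-3, Pow(-27, -1)))) = Mul(-9, Mul(2, Mul(-3, Rational(-1, 27)))) = Mul(-9, Mul(2, Rational(1, 9))) = Mul(-9, Rational(2, 9)) = -2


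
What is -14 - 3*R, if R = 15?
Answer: -59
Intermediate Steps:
-14 - 3*R = -14 - 3*15 = -14 - 45 = -59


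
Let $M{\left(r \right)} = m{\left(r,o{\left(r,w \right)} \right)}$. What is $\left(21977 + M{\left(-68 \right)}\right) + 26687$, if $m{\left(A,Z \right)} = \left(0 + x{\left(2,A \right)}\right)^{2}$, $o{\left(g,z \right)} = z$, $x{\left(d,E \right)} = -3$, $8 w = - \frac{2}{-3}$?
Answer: $48673$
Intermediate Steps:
$w = \frac{1}{12}$ ($w = \frac{\left(-2\right) \frac{1}{-3}}{8} = \frac{\left(-2\right) \left(- \frac{1}{3}\right)}{8} = \frac{1}{8} \cdot \frac{2}{3} = \frac{1}{12} \approx 0.083333$)
$m{\left(A,Z \right)} = 9$ ($m{\left(A,Z \right)} = \left(0 - 3\right)^{2} = \left(-3\right)^{2} = 9$)
$M{\left(r \right)} = 9$
$\left(21977 + M{\left(-68 \right)}\right) + 26687 = \left(21977 + 9\right) + 26687 = 21986 + 26687 = 48673$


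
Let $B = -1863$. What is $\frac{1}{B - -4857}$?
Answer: $\frac{1}{2994} \approx 0.000334$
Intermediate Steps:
$\frac{1}{B - -4857} = \frac{1}{-1863 - -4857} = \frac{1}{-1863 + 4857} = \frac{1}{2994}$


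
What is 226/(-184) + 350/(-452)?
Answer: -20819/10396 ≈ -2.0026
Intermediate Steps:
226/(-184) + 350/(-452) = 226*(-1/184) + 350*(-1/452) = -113/92 - 175/226 = -20819/10396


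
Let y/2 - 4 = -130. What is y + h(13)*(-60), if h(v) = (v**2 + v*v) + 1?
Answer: -20592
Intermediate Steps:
h(v) = 1 + 2*v**2 (h(v) = (v**2 + v**2) + 1 = 2*v**2 + 1 = 1 + 2*v**2)
y = -252 (y = 8 + 2*(-130) = 8 - 260 = -252)
y + h(13)*(-60) = -252 + (1 + 2*13**2)*(-60) = -252 + (1 + 2*169)*(-60) = -252 + (1 + 338)*(-60) = -252 + 339*(-60) = -252 - 20340 = -20592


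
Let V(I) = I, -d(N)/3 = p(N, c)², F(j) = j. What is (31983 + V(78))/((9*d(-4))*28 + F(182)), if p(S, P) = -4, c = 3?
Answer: -32061/11914 ≈ -2.6910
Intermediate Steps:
d(N) = -48 (d(N) = -3*(-4)² = -3*16 = -48)
(31983 + V(78))/((9*d(-4))*28 + F(182)) = (31983 + 78)/((9*(-48))*28 + 182) = 32061/(-432*28 + 182) = 32061/(-12096 + 182) = 32061/(-11914) = 32061*(-1/11914) = -32061/11914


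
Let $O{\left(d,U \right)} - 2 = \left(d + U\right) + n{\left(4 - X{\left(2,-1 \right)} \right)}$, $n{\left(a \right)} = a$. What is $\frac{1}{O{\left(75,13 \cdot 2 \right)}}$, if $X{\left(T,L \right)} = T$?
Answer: $\frac{1}{105} \approx 0.0095238$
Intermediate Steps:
$O{\left(d,U \right)} = 4 + U + d$ ($O{\left(d,U \right)} = 2 + \left(\left(d + U\right) + \left(4 - 2\right)\right) = 2 + \left(\left(U + d\right) + \left(4 - 2\right)\right) = 2 + \left(\left(U + d\right) + 2\right) = 2 + \left(2 + U + d\right) = 4 + U + d$)
$\frac{1}{O{\left(75,13 \cdot 2 \right)}} = \frac{1}{4 + 13 \cdot 2 + 75} = \frac{1}{4 + 26 + 75} = \frac{1}{105}$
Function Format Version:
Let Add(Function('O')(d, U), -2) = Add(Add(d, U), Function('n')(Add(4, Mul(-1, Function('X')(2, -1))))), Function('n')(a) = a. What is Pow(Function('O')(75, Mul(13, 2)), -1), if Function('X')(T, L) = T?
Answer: Rational(1, 105) ≈ 0.0095238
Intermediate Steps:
Function('O')(d, U) = Add(4, U, d) (Function('O')(d, U) = Add(2, Add(Add(d, U), Add(4, Mul(-1, 2)))) = Add(2, Add(Add(U, d), Add(4, -2))) = Add(2, Add(Add(U, d), 2)) = Add(2, Add(2, U, d)) = Add(4, U, d))
Pow(Function('O')(75, Mul(13, 2)), -1) = Pow(Add(4, Mul(13, 2), 75), -1) = Pow(Add(4, 26, 75), -1) = Pow(105, -1) = Rational(1, 105)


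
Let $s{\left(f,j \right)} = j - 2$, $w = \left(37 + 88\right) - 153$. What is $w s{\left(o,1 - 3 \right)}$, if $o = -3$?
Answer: $112$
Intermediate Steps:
$w = -28$ ($w = 125 - 153 = -28$)
$s{\left(f,j \right)} = -2 + j$ ($s{\left(f,j \right)} = j - 2 = -2 + j$)
$w s{\left(o,1 - 3 \right)} = - 28 \left(-2 + \left(1 - 3\right)\right) = - 28 \left(-2 - 2\right) = \left(-28\right) \left(-4\right) = 112$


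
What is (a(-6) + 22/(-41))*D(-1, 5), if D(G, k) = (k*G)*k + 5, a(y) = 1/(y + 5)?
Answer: 1260/41 ≈ 30.732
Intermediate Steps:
a(y) = 1/(5 + y)
D(G, k) = 5 + G*k² (D(G, k) = (G*k)*k + 5 = G*k² + 5 = 5 + G*k²)
(a(-6) + 22/(-41))*D(-1, 5) = (1/(5 - 6) + 22/(-41))*(5 - 1*5²) = (1/(-1) + 22*(-1/41))*(5 - 1*25) = (-1 - 22/41)*(5 - 25) = -63/41*(-20) = 1260/41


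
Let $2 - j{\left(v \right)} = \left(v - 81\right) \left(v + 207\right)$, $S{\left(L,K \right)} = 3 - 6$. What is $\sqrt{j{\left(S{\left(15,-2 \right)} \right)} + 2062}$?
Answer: $80 \sqrt{3} \approx 138.56$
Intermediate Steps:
$S{\left(L,K \right)} = -3$
$j{\left(v \right)} = 2 - \left(-81 + v\right) \left(207 + v\right)$ ($j{\left(v \right)} = 2 - \left(v - 81\right) \left(v + 207\right) = 2 - \left(-81 + v\right) \left(207 + v\right)$)
$\sqrt{j{\left(S{\left(15,-2 \right)} \right)} + 2062} = \sqrt{\left(16769 - \left(-3\right)^{2} - -378\right) + 2062} = \sqrt{\left(16769 - 9 + 378\right) + 2062} = \sqrt{17138 + 2062} = \sqrt{19200} = 80 \sqrt{3}$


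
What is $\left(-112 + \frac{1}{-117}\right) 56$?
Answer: $- \frac{733880}{117} \approx -6272.5$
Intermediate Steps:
$\left(-112 + \frac{1}{-117}\right) 56 = \left(-112 - \frac{1}{117}\right) 56 = \left(- \frac{13105}{117}\right) 56 = - \frac{733880}{117}$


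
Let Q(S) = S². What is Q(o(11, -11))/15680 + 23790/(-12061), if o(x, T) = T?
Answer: -53081117/27016640 ≈ -1.9648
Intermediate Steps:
Q(o(11, -11))/15680 + 23790/(-12061) = (-11)²/15680 + 23790/(-12061) = 121*(1/15680) + 23790*(-1/12061) = 121/15680 - 23790/12061 = -53081117/27016640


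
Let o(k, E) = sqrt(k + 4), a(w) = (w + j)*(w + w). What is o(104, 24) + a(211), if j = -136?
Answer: 31650 + 6*sqrt(3) ≈ 31660.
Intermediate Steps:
a(w) = 2*w*(-136 + w) (a(w) = (w - 136)*(w + w) = (-136 + w)*(2*w) = 2*w*(-136 + w))
o(k, E) = sqrt(4 + k)
o(104, 24) + a(211) = sqrt(4 + 104) + 2*211*(-136 + 211) = sqrt(108) + 2*211*75 = 6*sqrt(3) + 31650 = 31650 + 6*sqrt(3)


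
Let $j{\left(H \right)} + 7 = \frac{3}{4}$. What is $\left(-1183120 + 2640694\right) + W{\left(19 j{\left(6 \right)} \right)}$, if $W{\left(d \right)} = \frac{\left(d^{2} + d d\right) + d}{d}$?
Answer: $\frac{2914675}{2} \approx 1.4573 \cdot 10^{6}$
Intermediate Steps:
$j{\left(H \right)} = - \frac{25}{4}$ ($j{\left(H \right)} = -7 + \frac{3}{4} = - \frac{25}{4}$)
$W{\left(d \right)} = \frac{d + 2 d^{2}}{d}$ ($W{\left(d \right)} = \frac{\left(d^{2} + d^{2}\right) + d}{d} = \frac{2 d^{2} + d}{d} = \frac{d + 2 d^{2}}{d}$)
$\left(-1183120 + 2640694\right) + W{\left(19 j{\left(6 \right)} \right)} = \left(-1183120 + 2640694\right) + \left(1 + 2 \cdot 19 \left(- \frac{25}{4}\right)\right) = 1457574 + \left(1 + 2 \left(- \frac{475}{4}\right)\right) = 1457574 + \left(1 - \frac{475}{2}\right) = 1457574 - \frac{473}{2} = \frac{2914675}{2}$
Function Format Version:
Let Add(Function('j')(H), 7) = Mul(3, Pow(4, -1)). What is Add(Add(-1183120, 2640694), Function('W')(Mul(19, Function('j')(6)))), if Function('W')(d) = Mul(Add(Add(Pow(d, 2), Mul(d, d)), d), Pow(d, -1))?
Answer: Rational(2914675, 2) ≈ 1.4573e+6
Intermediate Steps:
Function('j')(H) = Rational(-25, 4) (Function('j')(H) = Add(-7, Mul(3, Pow(4, -1))) = Add(-7, Mul(3, Rational(1, 4))) = Add(-7, Rational(3, 4)) = Rational(-25, 4))
Function('W')(d) = Mul(Pow(d, -1), Add(d, Mul(2, Pow(d, 2)))) (Function('W')(d) = Mul(Add(Add(Pow(d, 2), Pow(d, 2)), d), Pow(d, -1)) = Mul(Add(Mul(2, Pow(d, 2)), d), Pow(d, -1)) = Mul(Add(d, Mul(2, Pow(d, 2))), Pow(d, -1)) = Mul(Pow(d, -1), Add(d, Mul(2, Pow(d, 2)))))
Add(Add(-1183120, 2640694), Function('W')(Mul(19, Function('j')(6)))) = Add(Add(-1183120, 2640694), Add(1, Mul(2, Mul(19, Rational(-25, 4))))) = Add(1457574, Add(1, Mul(2, Rational(-475, 4)))) = Add(1457574, Add(1, Rational(-475, 2))) = Add(1457574, Rational(-473, 2)) = Rational(2914675, 2)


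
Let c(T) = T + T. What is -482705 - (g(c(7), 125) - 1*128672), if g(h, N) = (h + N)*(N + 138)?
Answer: -390590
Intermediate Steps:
c(T) = 2*T
g(h, N) = (138 + N)*(N + h) (g(h, N) = (N + h)*(138 + N) = (138 + N)*(N + h))
-482705 - (g(c(7), 125) - 1*128672) = -482705 - ((125**2 + 138*125 + 138*(2*7) + 125*(2*7)) - 1*128672) = -482705 - ((15625 + 17250 + 138*14 + 125*14) - 128672) = -482705 - ((15625 + 17250 + 1932 + 1750) - 128672) = -482705 - (36557 - 128672) = -482705 - 1*(-92115) = -482705 + 92115 = -390590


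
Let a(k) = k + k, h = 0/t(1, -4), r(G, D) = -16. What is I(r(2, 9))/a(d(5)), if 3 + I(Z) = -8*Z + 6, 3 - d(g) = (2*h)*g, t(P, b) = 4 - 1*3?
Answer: 131/6 ≈ 21.833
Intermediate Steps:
t(P, b) = 1 (t(P, b) = 4 - 3 = 1)
h = 0 (h = 0/1 = 0*1 = 0)
d(g) = 3 (d(g) = 3 - 2*0*g = 3 - 0*g = 3 - 1*0 = 3 + 0 = 3)
a(k) = 2*k
I(Z) = 3 - 8*Z (I(Z) = -3 + (-8*Z + 6) = -3 + (6 - 8*Z) = 3 - 8*Z)
I(r(2, 9))/a(d(5)) = (3 - 8*(-16))/((2*3)) = (3 + 128)/6 = 131*(1/6) = 131/6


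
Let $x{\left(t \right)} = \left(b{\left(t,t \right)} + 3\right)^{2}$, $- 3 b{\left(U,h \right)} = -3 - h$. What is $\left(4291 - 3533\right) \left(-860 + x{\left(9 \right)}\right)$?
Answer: $-614738$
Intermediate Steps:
$b{\left(U,h \right)} = 1 + \frac{h}{3}$ ($b{\left(U,h \right)} = - \frac{-3 - h}{3} = 1 + \frac{h}{3}$)
$x{\left(t \right)} = \left(4 + \frac{t}{3}\right)^{2}$ ($x{\left(t \right)} = \left(\left(1 + \frac{t}{3}\right) + 3\right)^{2} = \left(4 + \frac{t}{3}\right)^{2}$)
$\left(4291 - 3533\right) \left(-860 + x{\left(9 \right)}\right) = \left(4291 - 3533\right) \left(-860 + \frac{\left(12 + 9\right)^{2}}{9}\right) = 758 \left(-860 + \frac{21^{2}}{9}\right) = 758 \left(-860 + \frac{1}{9} \cdot 441\right) = 758 \left(-860 + 49\right) = 758 \left(-811\right) = -614738$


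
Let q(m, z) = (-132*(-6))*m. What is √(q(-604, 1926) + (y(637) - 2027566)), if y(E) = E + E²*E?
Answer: 2*√63992389 ≈ 15999.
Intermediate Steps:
q(m, z) = 792*m
y(E) = E + E³
√(q(-604, 1926) + (y(637) - 2027566)) = √(792*(-604) + ((637 + 637³) - 2027566)) = √(-478368 + ((637 + 258474853) - 2027566)) = √(-478368 + (258475490 - 2027566)) = √(-478368 + 256447924) = √255969556 = 2*√63992389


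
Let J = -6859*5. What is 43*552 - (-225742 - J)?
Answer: 215183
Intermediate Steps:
J = -34295
43*552 - (-225742 - J) = 43*552 - (-225742 - 1*(-34295)) = 23736 - (-225742 + 34295) = 23736 - 1*(-191447) = 23736 + 191447 = 215183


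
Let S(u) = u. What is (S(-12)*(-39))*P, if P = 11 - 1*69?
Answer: -27144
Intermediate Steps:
P = -58 (P = 11 - 69 = -58)
(S(-12)*(-39))*P = -12*(-39)*(-58) = 468*(-58) = -27144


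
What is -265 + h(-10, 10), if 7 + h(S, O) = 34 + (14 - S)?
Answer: -214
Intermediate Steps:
h(S, O) = 41 - S (h(S, O) = -7 + (34 + (14 - S)) = -7 + (48 - S) = 41 - S)
-265 + h(-10, 10) = -265 + (41 - 1*(-10)) = -265 + (41 + 10) = -265 + 51 = -214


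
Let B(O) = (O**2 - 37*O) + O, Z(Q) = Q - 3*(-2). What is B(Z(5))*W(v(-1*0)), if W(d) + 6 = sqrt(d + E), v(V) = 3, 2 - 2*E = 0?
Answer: 1100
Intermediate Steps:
E = 1 (E = 1 - 1/2*0 = 1 + 0 = 1)
W(d) = -6 + sqrt(1 + d) (W(d) = -6 + sqrt(d + 1) = -6 + sqrt(1 + d))
Z(Q) = 6 + Q (Z(Q) = Q - 1*(-6) = Q + 6 = 6 + Q)
B(O) = O**2 - 36*O
B(Z(5))*W(v(-1*0)) = ((6 + 5)*(-36 + (6 + 5)))*(-6 + sqrt(1 + 3)) = (11*(-36 + 11))*(-6 + sqrt(4)) = (11*(-25))*(-6 + 2) = -275*(-4) = 1100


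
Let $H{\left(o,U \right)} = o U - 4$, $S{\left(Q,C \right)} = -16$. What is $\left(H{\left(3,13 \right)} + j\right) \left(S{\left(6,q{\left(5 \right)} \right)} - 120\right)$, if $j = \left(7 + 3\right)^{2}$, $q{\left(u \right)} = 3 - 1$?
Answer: $-18360$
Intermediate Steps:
$q{\left(u \right)} = 2$
$H{\left(o,U \right)} = -4 + U o$ ($H{\left(o,U \right)} = U o - 4 = -4 + U o$)
$j = 100$ ($j = 10^{2} = 100$)
$\left(H{\left(3,13 \right)} + j\right) \left(S{\left(6,q{\left(5 \right)} \right)} - 120\right) = \left(\left(-4 + 13 \cdot 3\right) + 100\right) \left(-16 - 120\right) = \left(\left(-4 + 39\right) + 100\right) \left(-136\right) = \left(35 + 100\right) \left(-136\right) = 135 \left(-136\right) = -18360$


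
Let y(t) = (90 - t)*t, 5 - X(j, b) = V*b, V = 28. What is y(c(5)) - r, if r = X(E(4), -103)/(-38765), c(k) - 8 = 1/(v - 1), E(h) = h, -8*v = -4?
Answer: 19540449/38765 ≈ 504.07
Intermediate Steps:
v = ½ (v = -⅛*(-4) = ½ ≈ 0.50000)
X(j, b) = 5 - 28*b
c(k) = 6 (c(k) = 8 + 1/(½ - 1) = 8 + 1/(-½) = 8 - 2 = 6)
y(t) = t*(90 - t)
r = -2889/38765 (r = (5 - 28*(-103))/(-38765) = (5 + 2884)*(-1/38765) = 2889*(-1/38765) = -2889/38765 ≈ -0.074526)
y(c(5)) - r = 6*(90 - 1*6) - 1*(-2889/38765) = 6*(90 - 6) + 2889/38765 = 6*84 + 2889/38765 = 504 + 2889/38765 = 19540449/38765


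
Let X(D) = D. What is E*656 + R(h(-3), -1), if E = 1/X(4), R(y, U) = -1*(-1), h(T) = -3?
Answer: 165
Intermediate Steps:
R(y, U) = 1
E = ¼ (E = 1/4 = ¼ ≈ 0.25000)
E*656 + R(h(-3), -1) = (¼)*656 + 1 = 164 + 1 = 165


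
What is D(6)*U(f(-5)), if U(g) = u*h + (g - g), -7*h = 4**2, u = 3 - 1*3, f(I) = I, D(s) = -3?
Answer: 0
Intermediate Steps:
u = 0 (u = 3 - 3 = 0)
h = -16/7 (h = -1/7*4**2 = -1/7*16 = -16/7 ≈ -2.2857)
U(g) = 0 (U(g) = 0*(-16/7) + (g - g) = 0 + 0 = 0)
D(6)*U(f(-5)) = -3*0 = 0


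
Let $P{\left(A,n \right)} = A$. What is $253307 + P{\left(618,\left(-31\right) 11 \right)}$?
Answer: $253925$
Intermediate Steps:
$253307 + P{\left(618,\left(-31\right) 11 \right)} = 253307 + 618 = 253925$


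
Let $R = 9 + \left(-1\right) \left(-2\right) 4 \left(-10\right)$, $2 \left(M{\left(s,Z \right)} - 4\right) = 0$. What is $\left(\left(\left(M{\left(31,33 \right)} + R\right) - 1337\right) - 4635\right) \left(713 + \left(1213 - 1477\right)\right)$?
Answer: $-2711511$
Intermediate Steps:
$M{\left(s,Z \right)} = 4$ ($M{\left(s,Z \right)} = 4 + \frac{1}{2} \cdot 0 = 4 + 0 = 4$)
$R = -71$ ($R = 9 + 2 \cdot 4 \left(-10\right) = 9 + 8 \left(-10\right) = 9 - 80 = -71$)
$\left(\left(\left(M{\left(31,33 \right)} + R\right) - 1337\right) - 4635\right) \left(713 + \left(1213 - 1477\right)\right) = \left(\left(\left(4 - 71\right) - 1337\right) - 4635\right) \left(713 + \left(1213 - 1477\right)\right) = \left(\left(-67 - 1337\right) - 4635\right) \left(713 - 264\right) = \left(-1404 - 4635\right) 449 = \left(-6039\right) 449 = -2711511$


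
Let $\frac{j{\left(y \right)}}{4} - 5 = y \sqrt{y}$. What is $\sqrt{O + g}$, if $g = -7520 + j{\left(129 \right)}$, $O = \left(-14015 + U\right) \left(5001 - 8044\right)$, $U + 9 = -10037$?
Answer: $\sqrt{73210123 + 516 \sqrt{129}} \approx 8556.6$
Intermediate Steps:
$U = -10046$ ($U = -9 - 10037 = -10046$)
$j{\left(y \right)} = 20 + 4 y^{\frac{3}{2}}$ ($j{\left(y \right)} = 20 + 4 y \sqrt{y} = 20 + 4 y^{\frac{3}{2}}$)
$O = 73217623$ ($O = \left(-14015 - 10046\right) \left(5001 - 8044\right) = \left(-24061\right) \left(-3043\right) = 73217623$)
$g = -7500 + 516 \sqrt{129}$ ($g = -7520 + \left(20 + 4 \cdot 129^{\frac{3}{2}}\right) = -7520 + \left(20 + 4 \cdot 129 \sqrt{129}\right) = -7520 + \left(20 + 516 \sqrt{129}\right) = -7500 + 516 \sqrt{129} \approx -1639.4$)
$\sqrt{O + g} = \sqrt{73217623 - \left(7500 - 516 \sqrt{129}\right)} = \sqrt{73210123 + 516 \sqrt{129}}$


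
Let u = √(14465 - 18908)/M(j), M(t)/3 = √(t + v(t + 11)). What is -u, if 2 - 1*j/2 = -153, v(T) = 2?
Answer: -I*√38506/156 ≈ -1.2579*I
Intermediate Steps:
j = 310 (j = 4 - 2*(-153) = 4 + 306 = 310)
M(t) = 3*√(2 + t) (M(t) = 3*√(t + 2) = 3*√(2 + t))
u = I*√38506/156 (u = √(14465 - 18908)/((3*√(2 + 310))) = √(-4443)/((3*√312)) = (I*√4443)/((3*(2*√78))) = (I*√4443)/((6*√78)) = (I*√4443)*(√78/468) = I*√38506/156 ≈ 1.2579*I)
-u = -I*√38506/156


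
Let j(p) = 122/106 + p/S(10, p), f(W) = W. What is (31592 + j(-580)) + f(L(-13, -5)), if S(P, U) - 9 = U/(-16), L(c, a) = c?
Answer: 302825428/9593 ≈ 31567.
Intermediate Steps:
S(P, U) = 9 - U/16 (S(P, U) = 9 + U/(-16) = 9 + U*(-1/16) = 9 - U/16)
j(p) = 61/53 + p/(9 - p/16) (j(p) = 122/106 + p/(9 - p/16) = 122*(1/106) + p/(9 - p/16) = 61/53 + p/(9 - p/16))
(31592 + j(-580)) + f(L(-13, -5)) = (31592 + (-8784 - 787*(-580))/(53*(-144 - 580))) - 13 = (31592 + (1/53)*(-8784 + 456460)/(-724)) - 13 = (31592 + (1/53)*(-1/724)*447676) - 13 = (31592 - 111919/9593) - 13 = 302950137/9593 - 13 = 302825428/9593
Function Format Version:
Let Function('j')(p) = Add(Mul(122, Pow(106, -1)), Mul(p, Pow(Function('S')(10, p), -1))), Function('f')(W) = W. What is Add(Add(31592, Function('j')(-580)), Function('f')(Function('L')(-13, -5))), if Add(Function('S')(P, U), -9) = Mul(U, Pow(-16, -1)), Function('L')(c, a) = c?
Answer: Rational(302825428, 9593) ≈ 31567.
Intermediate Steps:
Function('S')(P, U) = Add(9, Mul(Rational(-1, 16), U)) (Function('S')(P, U) = Add(9, Mul(U, Pow(-16, -1))) = Add(9, Mul(U, Rational(-1, 16))) = Add(9, Mul(Rational(-1, 16), U)))
Function('j')(p) = Add(Rational(61, 53), Mul(p, Pow(Add(9, Mul(Rational(-1, 16), p)), -1))) (Function('j')(p) = Add(Mul(122, Pow(106, -1)), Mul(p, Pow(Add(9, Mul(Rational(-1, 16), p)), -1))) = Add(Mul(122, Rational(1, 106)), Mul(p, Pow(Add(9, Mul(Rational(-1, 16), p)), -1))) = Add(Rational(61, 53), Mul(p, Pow(Add(9, Mul(Rational(-1, 16), p)), -1))))
Add(Add(31592, Function('j')(-580)), Function('f')(Function('L')(-13, -5))) = Add(Add(31592, Mul(Rational(1, 53), Pow(Add(-144, -580), -1), Add(-8784, Mul(-787, -580)))), -13) = Add(Add(31592, Mul(Rational(1, 53), Pow(-724, -1), Add(-8784, 456460))), -13) = Add(Add(31592, Mul(Rational(1, 53), Rational(-1, 724), 447676)), -13) = Add(Add(31592, Rational(-111919, 9593)), -13) = Add(Rational(302950137, 9593), -13) = Rational(302825428, 9593)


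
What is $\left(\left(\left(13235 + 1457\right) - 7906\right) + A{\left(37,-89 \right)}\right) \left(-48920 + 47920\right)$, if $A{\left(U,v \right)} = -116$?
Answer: $-6670000$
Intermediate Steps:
$\left(\left(\left(13235 + 1457\right) - 7906\right) + A{\left(37,-89 \right)}\right) \left(-48920 + 47920\right) = \left(\left(\left(13235 + 1457\right) - 7906\right) - 116\right) \left(-48920 + 47920\right) = \left(\left(14692 - 7906\right) - 116\right) \left(-1000\right) = \left(6786 - 116\right) \left(-1000\right) = 6670 \left(-1000\right) = -6670000$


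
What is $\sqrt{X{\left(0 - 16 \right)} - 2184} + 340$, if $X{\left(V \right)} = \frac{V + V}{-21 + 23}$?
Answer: $340 + 10 i \sqrt{22} \approx 340.0 + 46.904 i$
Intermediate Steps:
$X{\left(V \right)} = V$ ($X{\left(V \right)} = \frac{2 V}{2} = 2 V \frac{1}{2} = V$)
$\sqrt{X{\left(0 - 16 \right)} - 2184} + 340 = \sqrt{\left(0 - 16\right) - 2184} + 340 = \sqrt{-16 - 2184} + 340 = \sqrt{-2200} + 340 = 10 i \sqrt{22} + 340 = 340 + 10 i \sqrt{22}$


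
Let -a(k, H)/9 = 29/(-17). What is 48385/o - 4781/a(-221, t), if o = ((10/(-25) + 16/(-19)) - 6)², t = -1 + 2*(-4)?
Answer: 75500096837/123542784 ≈ 611.13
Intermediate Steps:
t = -9 (t = -1 - 8 = -9)
a(k, H) = 261/17 (a(k, H) = -261/(-17) = -261*(-1)/17 = -9*(-29/17) = 261/17)
o = 473344/9025 (o = ((10*(-1/25) + 16*(-1/19)) - 6)² = ((-⅖ - 16/19) - 6)² = (-118/95 - 6)² = (-688/95)² = 473344/9025 ≈ 52.448)
48385/o - 4781/a(-221, t) = 48385/(473344/9025) - 4781/261/17 = 48385*(9025/473344) - 4781*17/261 = 436674625/473344 - 81277/261 = 75500096837/123542784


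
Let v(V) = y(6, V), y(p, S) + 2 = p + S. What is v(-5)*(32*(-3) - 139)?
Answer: 235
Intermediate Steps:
y(p, S) = -2 + S + p (y(p, S) = -2 + (p + S) = -2 + (S + p) = -2 + S + p)
v(V) = 4 + V (v(V) = -2 + V + 6 = 4 + V)
v(-5)*(32*(-3) - 139) = (4 - 5)*(32*(-3) - 139) = -(-96 - 139) = -1*(-235) = 235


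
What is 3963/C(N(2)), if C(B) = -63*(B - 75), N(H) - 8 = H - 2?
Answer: 1321/1407 ≈ 0.93888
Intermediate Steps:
N(H) = 6 + H (N(H) = 8 + (H - 2) = 8 + (-2 + H) = 6 + H)
C(B) = 4725 - 63*B (C(B) = -63*(-75 + B) = 4725 - 63*B)
3963/C(N(2)) = 3963/(4725 - 63*(6 + 2)) = 3963/(4725 - 63*8) = 3963/(4725 - 504) = 3963/4221 = 3963*(1/4221) = 1321/1407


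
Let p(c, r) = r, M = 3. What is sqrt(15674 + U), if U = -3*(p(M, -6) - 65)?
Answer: sqrt(15887) ≈ 126.04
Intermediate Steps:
U = 213 (U = -3*(-6 - 65) = -3*(-71) = 213)
sqrt(15674 + U) = sqrt(15674 + 213) = sqrt(15887)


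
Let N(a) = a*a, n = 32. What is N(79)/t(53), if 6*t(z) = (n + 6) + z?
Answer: 37446/91 ≈ 411.49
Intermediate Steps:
N(a) = a²
t(z) = 19/3 + z/6 (t(z) = ((32 + 6) + z)/6 = (38 + z)/6 = 19/3 + z/6)
N(79)/t(53) = 79²/(19/3 + (⅙)*53) = 6241/(19/3 + 53/6) = 6241/(91/6) = 6241*(6/91) = 37446/91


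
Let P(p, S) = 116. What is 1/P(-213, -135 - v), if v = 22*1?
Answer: 1/116 ≈ 0.0086207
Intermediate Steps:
v = 22
1/P(-213, -135 - v) = 1/116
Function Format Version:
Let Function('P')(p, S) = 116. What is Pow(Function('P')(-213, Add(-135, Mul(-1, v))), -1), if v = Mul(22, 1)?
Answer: Rational(1, 116) ≈ 0.0086207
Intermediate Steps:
v = 22
Pow(Function('P')(-213, Add(-135, Mul(-1, v))), -1) = Pow(116, -1) = Rational(1, 116)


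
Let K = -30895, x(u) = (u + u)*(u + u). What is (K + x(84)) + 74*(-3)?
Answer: -2893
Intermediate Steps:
x(u) = 4*u² (x(u) = (2*u)*(2*u) = 4*u²)
(K + x(84)) + 74*(-3) = (-30895 + 4*84²) + 74*(-3) = (-30895 + 4*7056) - 222 = (-30895 + 28224) - 222 = -2671 - 222 = -2893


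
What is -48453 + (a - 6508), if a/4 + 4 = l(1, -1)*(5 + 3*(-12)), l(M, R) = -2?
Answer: -54729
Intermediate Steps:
a = 232 (a = -16 + 4*(-2*(5 + 3*(-12))) = -16 + 4*(-2*(5 - 36)) = -16 + 4*(-2*(-31)) = -16 + 4*62 = -16 + 248 = 232)
-48453 + (a - 6508) = -48453 + (232 - 6508) = -48453 - 6276 = -54729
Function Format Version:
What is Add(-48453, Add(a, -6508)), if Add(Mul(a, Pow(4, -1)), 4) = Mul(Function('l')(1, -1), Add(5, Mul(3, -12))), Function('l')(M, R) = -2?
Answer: -54729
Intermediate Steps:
a = 232 (a = Add(-16, Mul(4, Mul(-2, Add(5, Mul(3, -12))))) = Add(-16, Mul(4, Mul(-2, Add(5, -36)))) = Add(-16, Mul(4, Mul(-2, -31))) = Add(-16, Mul(4, 62)) = Add(-16, 248) = 232)
Add(-48453, Add(a, -6508)) = Add(-48453, Add(232, -6508)) = Add(-48453, -6276) = -54729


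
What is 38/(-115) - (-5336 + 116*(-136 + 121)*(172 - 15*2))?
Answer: 29027802/115 ≈ 2.5242e+5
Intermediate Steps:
38/(-115) - (-5336 + 116*(-136 + 121)*(172 - 15*2)) = 38*(-1/115) - 116/(1/((172 - 30)*(-15) - 46)) = -38/115 - 116/(1/(142*(-15) - 46)) = -38/115 - 116/(1/(-2130 - 46)) = -38/115 - 116/(1/(-2176)) = -38/115 - 116/(-1/2176) = -38/115 - 116*(-2176) = -38/115 + 252416 = 29027802/115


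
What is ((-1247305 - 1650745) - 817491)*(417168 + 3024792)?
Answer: -12788743500360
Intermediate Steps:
((-1247305 - 1650745) - 817491)*(417168 + 3024792) = (-2898050 - 817491)*3441960 = -3715541*3441960 = -12788743500360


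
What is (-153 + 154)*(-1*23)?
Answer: -23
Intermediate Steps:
(-153 + 154)*(-1*23) = 1*(-23) = -23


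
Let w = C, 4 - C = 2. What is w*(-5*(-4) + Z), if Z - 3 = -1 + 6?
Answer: 56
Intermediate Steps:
Z = 8 (Z = 3 + (-1 + 6) = 3 + 5 = 8)
C = 2 (C = 4 - 1*2 = 4 - 2 = 2)
w = 2
w*(-5*(-4) + Z) = 2*(-5*(-4) + 8) = 2*(20 + 8) = 2*28 = 56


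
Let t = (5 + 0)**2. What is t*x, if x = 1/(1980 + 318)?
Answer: 25/2298 ≈ 0.010879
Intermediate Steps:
t = 25 (t = 5**2 = 25)
x = 1/2298 ≈ 0.00043516
t*x = 25*(1/2298) = 25/2298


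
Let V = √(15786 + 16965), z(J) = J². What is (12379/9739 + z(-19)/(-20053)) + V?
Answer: 244720308/195296167 + 3*√3639 ≈ 182.23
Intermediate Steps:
V = 3*√3639 (V = √32751 = 3*√3639 ≈ 180.97)
(12379/9739 + z(-19)/(-20053)) + V = (12379/9739 + (-19)²/(-20053)) + 3*√3639 = (12379*(1/9739) + 361*(-1/20053)) + 3*√3639 = (12379/9739 - 361/20053) + 3*√3639 = 244720308/195296167 + 3*√3639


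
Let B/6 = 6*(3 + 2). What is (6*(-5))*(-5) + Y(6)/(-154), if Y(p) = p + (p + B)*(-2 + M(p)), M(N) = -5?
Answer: 12198/77 ≈ 158.42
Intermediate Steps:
B = 180 (B = 6*(6*(3 + 2)) = 6*(6*5) = 6*30 = 180)
Y(p) = -1260 - 6*p (Y(p) = p + (p + 180)*(-2 - 5) = p + (180 + p)*(-7) = p + (-1260 - 7*p) = -1260 - 6*p)
(6*(-5))*(-5) + Y(6)/(-154) = (6*(-5))*(-5) + (-1260 - 6*6)/(-154) = -30*(-5) + (-1260 - 36)*(-1/154) = 150 - 1296*(-1/154) = 150 + 648/77 = 12198/77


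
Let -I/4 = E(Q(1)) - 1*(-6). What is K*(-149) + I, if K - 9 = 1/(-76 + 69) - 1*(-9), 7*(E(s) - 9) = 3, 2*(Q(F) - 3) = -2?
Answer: -19057/7 ≈ -2722.4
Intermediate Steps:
Q(F) = 2 (Q(F) = 3 + (½)*(-2) = 3 - 1 = 2)
E(s) = 66/7 (E(s) = 9 + (⅐)*3 = 9 + 3/7 = 66/7)
I = -432/7 (I = -4*(66/7 - 1*(-6)) = -4*(66/7 + 6) = -4*108/7 = -432/7 ≈ -61.714)
K = 125/7 (K = 9 + (1/(-76 + 69) - 1*(-9)) = 9 + (1/(-7) + 9) = 9 + (-⅐ + 9) = 9 + 62/7 = 125/7 ≈ 17.857)
K*(-149) + I = (125/7)*(-149) - 432/7 = -18625/7 - 432/7 = -19057/7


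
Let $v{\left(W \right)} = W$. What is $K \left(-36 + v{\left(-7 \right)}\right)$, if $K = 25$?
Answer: $-1075$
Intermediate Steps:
$K \left(-36 + v{\left(-7 \right)}\right) = 25 \left(-36 - 7\right) = 25 \left(-43\right) = -1075$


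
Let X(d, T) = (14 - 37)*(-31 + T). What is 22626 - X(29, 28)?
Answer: 22557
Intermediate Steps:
X(d, T) = 713 - 23*T (X(d, T) = -23*(-31 + T) = 713 - 23*T)
22626 - X(29, 28) = 22626 - (713 - 23*28) = 22626 - (713 - 644) = 22626 - 1*69 = 22626 - 69 = 22557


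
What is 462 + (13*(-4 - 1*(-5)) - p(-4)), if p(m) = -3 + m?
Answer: 482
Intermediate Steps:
462 + (13*(-4 - 1*(-5)) - p(-4)) = 462 + (13*(-4 - 1*(-5)) - (-3 - 4)) = 462 + (13*(-4 + 5) - 1*(-7)) = 462 + (13*1 + 7) = 462 + (13 + 7) = 462 + 20 = 482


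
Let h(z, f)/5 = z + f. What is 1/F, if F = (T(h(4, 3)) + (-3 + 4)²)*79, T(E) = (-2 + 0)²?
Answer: 1/395 ≈ 0.0025316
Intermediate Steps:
h(z, f) = 5*f + 5*z (h(z, f) = 5*(z + f) = 5*(f + z) = 5*f + 5*z)
T(E) = 4 (T(E) = (-2)² = 4)
F = 395 (F = (4 + (-3 + 4)²)*79 = (4 + 1²)*79 = (4 + 1)*79 = 5*79 = 395)
1/F = 1/395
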